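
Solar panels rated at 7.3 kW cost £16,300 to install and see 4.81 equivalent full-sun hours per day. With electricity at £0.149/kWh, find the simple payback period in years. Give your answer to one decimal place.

Daily generation = 7.3 kW × 4.81 h = 35.11 kWh
Annual generation = 35.11 × 365 = 12816 kWh
Annual savings = 12816 × £0.149 = £1,909.62
Payback = £16,300 / £1,909.62 = 8.54 years

8.5 years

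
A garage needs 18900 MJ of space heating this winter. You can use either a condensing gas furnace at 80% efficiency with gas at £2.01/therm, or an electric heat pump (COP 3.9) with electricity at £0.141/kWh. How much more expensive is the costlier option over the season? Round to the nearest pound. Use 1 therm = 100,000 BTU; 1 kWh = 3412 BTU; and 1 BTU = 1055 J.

£260

Heat load = 18900 MJ = 18,900,000,000 J / 1055 = 17,914,692 BTU
Gas: input = 17,914,692 / 0.80 = 22,393,365 BTU = 223.9 therm → 223.9 × £2.01 = £450.11
Heat pump: 17,914,692 BTU / 3412 = 5,250 kWh heat; / 3.9 = 1,346 kWh in → × £0.141 = £189.83
Difference = |£450.11 − £189.83| = £260.28 ≈ £260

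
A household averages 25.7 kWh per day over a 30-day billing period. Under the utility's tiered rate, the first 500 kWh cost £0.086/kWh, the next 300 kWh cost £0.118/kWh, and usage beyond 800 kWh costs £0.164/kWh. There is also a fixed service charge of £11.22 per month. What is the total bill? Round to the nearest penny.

£86.20

Usage = 25.7 kWh/day × 30 days = 771 kWh
First 500 kWh × £0.086 = £43.00
Next 271 kWh × £0.118 = £31.98
Remaining tier: 0 kWh (not reached)
Energy charge = £74.98; + service £11.22 = £86.20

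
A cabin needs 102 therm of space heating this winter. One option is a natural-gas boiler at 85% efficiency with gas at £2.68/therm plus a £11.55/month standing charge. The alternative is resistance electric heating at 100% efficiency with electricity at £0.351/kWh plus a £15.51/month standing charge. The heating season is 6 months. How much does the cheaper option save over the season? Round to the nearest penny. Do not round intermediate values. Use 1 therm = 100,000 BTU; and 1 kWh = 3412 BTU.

£751.46

Heat load = 102 therm × 100,000 = 10,200,000 BTU
Gas: input = 10,200,000 / 0.85 = 12,000,000 BTU = 120 therm → 120 × £2.68 = £321.60; + 6 × £11.55 standing = £390.90
Electric: 10,200,000 BTU / 3412 = 2,989 kWh → × £0.351 = £1,049.30; + 6 × £15.51 standing = £1,142.36
Difference = |£390.90 − £1,142.36| = £751.46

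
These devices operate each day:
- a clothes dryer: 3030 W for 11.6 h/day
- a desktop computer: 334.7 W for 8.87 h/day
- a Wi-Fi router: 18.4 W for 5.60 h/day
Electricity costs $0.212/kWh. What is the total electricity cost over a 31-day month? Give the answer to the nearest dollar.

clothes dryer: 3030 W × 11.6 h × 31 d = 1,089,588 Wh = 1,090 kWh
desktop computer: 334.7 W × 8.87 h × 31 d = 92,032 Wh = 92.03 kWh
Wi-Fi router: 18.4 W × 5.60 h × 31 d = 3,194 Wh = 3.194 kWh
Total energy = 1,090 + 92.03 + 3.194 = 1,185 kWh
Cost = 1,185 kWh × $0.212 = $251.18 ≈ $251

$251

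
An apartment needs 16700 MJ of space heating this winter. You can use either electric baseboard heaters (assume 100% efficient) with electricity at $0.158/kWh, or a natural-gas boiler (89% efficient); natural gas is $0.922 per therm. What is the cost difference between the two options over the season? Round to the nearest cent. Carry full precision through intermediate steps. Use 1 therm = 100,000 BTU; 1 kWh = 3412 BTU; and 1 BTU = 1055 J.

$569.03

Heat load = 16700 MJ = 16,700,000,000 J / 1055 = 15,829,384 BTU
Gas: input = 15,829,384 / 0.89 = 17,785,825 BTU = 177.9 therm → 177.9 × $0.922 = $163.99
Electric: 15,829,384 BTU / 3412 = 4,639 kWh → × $0.158 = $733.01
Difference = |$163.99 − $733.01| = $569.03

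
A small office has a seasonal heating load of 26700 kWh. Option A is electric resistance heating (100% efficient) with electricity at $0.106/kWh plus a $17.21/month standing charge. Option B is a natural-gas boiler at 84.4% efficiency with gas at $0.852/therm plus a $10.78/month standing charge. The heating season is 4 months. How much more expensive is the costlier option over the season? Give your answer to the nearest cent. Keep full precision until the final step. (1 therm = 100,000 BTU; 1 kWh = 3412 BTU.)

$1936.28

Heat load = 26700 kWh × 3412 = 91,100,400 BTU
Gas: input = 91,100,400 / 0.844 = 107,938,863 BTU = 1,079 therm → 1,079 × $0.852 = $919.64; + 4 × $10.78 standing = $962.76
Electric: 91,100,400 BTU / 3412 = 26,700 kWh → × $0.106 = $2,830.20; + 4 × $17.21 standing = $2,899.04
Difference = |$962.76 − $2,899.04| = $1,936.28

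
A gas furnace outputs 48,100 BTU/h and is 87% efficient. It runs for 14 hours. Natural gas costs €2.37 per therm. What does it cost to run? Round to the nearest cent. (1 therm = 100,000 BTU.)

Heat delivered = 48,100 BTU/h × 14 h = 673,400 BTU
Gas input = 673,400 / 0.87 = 774,023 BTU
= 774,023 / 100,000 = 7.74 therm
Cost = 7.74 × €2.37/therm = €18.34

€18.34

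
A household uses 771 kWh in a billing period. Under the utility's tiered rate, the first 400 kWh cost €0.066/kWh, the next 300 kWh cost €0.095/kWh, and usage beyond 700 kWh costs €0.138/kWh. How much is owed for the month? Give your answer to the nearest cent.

€64.70

First 400 kWh × €0.066 = €26.40
Next 300 kWh × €0.095 = €28.50
Remaining 71 kWh × €0.138 = €9.80
Total = €64.70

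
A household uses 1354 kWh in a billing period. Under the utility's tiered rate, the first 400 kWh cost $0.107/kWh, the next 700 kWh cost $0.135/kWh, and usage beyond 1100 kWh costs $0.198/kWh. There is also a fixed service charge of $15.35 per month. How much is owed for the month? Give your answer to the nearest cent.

$202.94

First 400 kWh × $0.107 = $42.80
Next 700 kWh × $0.135 = $94.50
Remaining 254 kWh × $0.198 = $50.29
Energy charge = $187.59; + service $15.35 = $202.94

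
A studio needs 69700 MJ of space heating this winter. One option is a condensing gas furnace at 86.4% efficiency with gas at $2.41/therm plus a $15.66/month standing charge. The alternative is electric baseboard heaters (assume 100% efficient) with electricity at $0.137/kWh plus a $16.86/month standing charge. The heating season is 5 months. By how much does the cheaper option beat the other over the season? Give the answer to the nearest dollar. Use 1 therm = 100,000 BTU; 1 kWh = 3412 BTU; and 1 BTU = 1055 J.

Heat load = 69700 MJ = 69,700,000,000 J / 1055 = 66,066,351 BTU
Gas: input = 66,066,351 / 0.864 = 76,465,684 BTU = 764.7 therm → 764.7 × $2.41 = $1,842.82; + 5 × $15.66 standing = $1,921.12
Electric: 66,066,351 BTU / 3412 = 19,360 kWh → × $0.137 = $2,652.72; + 5 × $16.86 standing = $2,737.02
Difference = |$1,921.12 − $2,737.02| = $815.90 ≈ $816

$816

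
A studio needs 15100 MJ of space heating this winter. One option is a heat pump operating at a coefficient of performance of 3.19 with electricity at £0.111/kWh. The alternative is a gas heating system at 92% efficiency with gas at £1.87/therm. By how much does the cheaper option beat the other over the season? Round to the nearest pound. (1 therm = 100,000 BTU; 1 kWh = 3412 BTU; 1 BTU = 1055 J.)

£145

Heat load = 15100 MJ = 15,100,000,000 J / 1055 = 14,312,796 BTU
Gas: input = 14,312,796 / 0.92 = 15,557,387 BTU = 155.6 therm → 155.6 × £1.87 = £290.92
Heat pump: 14,312,796 BTU / 3412 = 4,195 kWh heat; / 3.19 = 1,315 kWh in → × £0.111 = £145.96
Difference = |£290.92 − £145.96| = £144.96 ≈ £145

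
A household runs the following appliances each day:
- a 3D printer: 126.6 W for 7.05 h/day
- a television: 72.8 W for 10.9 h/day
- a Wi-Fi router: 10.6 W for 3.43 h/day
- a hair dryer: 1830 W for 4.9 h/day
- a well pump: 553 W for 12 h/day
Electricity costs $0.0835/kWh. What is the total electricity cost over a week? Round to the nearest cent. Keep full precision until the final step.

$10.13

3D printer: 126.6 W × 7.05 h × 7 d = 6,248 Wh = 6.248 kWh
television: 72.8 W × 10.9 h × 7 d = 5,555 Wh = 5.555 kWh
Wi-Fi router: 10.6 W × 3.43 h × 7 d = 255 Wh = 0.2545 kWh
hair dryer: 1830 W × 4.9 h × 7 d = 62,769 Wh = 62.77 kWh
well pump: 553 W × 12 h × 7 d = 46,452 Wh = 46.45 kWh
Total energy = 6.248 + 5.555 + 0.2545 + 62.77 + 46.45 = 121.3 kWh
Cost = 121.3 kWh × $0.0835 = $10.13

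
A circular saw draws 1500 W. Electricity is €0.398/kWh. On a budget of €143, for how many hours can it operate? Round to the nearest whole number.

240 h

Energy budget = €143 / €0.398 per kWh = 359.3 kWh = 359,296 Wh
Runtime = 359,296 Wh / 1500 W = 239.5 h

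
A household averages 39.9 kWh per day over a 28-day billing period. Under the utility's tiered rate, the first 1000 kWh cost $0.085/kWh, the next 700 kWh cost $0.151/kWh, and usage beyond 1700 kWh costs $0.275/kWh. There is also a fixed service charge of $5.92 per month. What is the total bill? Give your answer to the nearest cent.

$108.62

Usage = 39.9 kWh/day × 28 days = 1117.2 kWh
First 1000 kWh × $0.085 = $85.00
Next 117.2 kWh × $0.151 = $17.70
Remaining tier: 0 kWh (not reached)
Energy charge = $102.70; + service $5.92 = $108.62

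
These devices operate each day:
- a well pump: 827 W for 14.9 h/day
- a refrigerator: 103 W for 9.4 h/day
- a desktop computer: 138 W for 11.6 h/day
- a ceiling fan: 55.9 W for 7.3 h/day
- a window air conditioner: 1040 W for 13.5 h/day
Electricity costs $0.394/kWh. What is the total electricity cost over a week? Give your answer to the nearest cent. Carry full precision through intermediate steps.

$80.92

well pump: 827 W × 14.9 h × 7 d = 86,256 Wh = 86.26 kWh
refrigerator: 103 W × 9.4 h × 7 d = 6,777 Wh = 6.777 kWh
desktop computer: 138 W × 11.6 h × 7 d = 11,206 Wh = 11.21 kWh
ceiling fan: 55.9 W × 7.3 h × 7 d = 2,856 Wh = 2.856 kWh
window air conditioner: 1040 W × 13.5 h × 7 d = 98,280 Wh = 98.28 kWh
Total energy = 86.26 + 6.777 + 11.21 + 2.856 + 98.28 = 205.4 kWh
Cost = 205.4 kWh × $0.394 = $80.92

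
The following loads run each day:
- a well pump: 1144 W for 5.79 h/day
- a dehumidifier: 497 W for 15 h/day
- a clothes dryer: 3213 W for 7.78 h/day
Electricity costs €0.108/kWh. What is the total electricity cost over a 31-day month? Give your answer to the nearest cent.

€130.83

well pump: 1144 W × 5.79 h × 31 d = 205,337 Wh = 205.3 kWh
dehumidifier: 497 W × 15 h × 31 d = 231,105 Wh = 231.1 kWh
clothes dryer: 3213 W × 7.78 h × 31 d = 774,911 Wh = 774.9 kWh
Total energy = 205.3 + 231.1 + 774.9 = 1,211 kWh
Cost = 1,211 kWh × €0.108 = €130.83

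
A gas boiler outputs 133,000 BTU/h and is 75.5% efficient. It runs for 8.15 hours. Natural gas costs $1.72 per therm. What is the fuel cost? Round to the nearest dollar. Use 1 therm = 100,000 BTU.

Heat delivered = 133,000 BTU/h × 8.15 h = 1,083,950 BTU
Gas input = 1,083,950 / 0.755 = 1,435,695 BTU
= 1,435,695 / 100,000 = 14.36 therm
Cost = 14.36 × $1.72/therm = $24.69 ≈ $25

$25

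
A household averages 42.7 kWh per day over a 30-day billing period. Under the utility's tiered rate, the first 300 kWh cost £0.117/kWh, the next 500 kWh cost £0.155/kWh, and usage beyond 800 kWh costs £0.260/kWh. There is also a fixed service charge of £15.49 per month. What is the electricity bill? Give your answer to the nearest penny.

£253.15

Usage = 42.7 kWh/day × 30 days = 1281 kWh
First 300 kWh × £0.117 = £35.10
Next 500 kWh × £0.155 = £77.50
Remaining 481 kWh × £0.260 = £125.06
Energy charge = £237.66; + service £15.49 = £253.15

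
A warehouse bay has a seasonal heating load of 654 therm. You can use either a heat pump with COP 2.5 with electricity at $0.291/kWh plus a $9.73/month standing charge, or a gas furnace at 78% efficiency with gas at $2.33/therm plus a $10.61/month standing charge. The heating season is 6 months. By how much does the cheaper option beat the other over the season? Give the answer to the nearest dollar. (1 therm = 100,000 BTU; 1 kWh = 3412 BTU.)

$272

Heat load = 654 therm × 100,000 = 65,400,000 BTU
Gas: input = 65,400,000 / 0.78 = 83,846,154 BTU = 838.5 therm → 838.5 × $2.33 = $1,953.62; + 6 × $10.61 standing = $2,017.28
Heat pump: 65,400,000 BTU / 3412 = 19,170 kWh heat; / 2.5 = 7,667 kWh in → × $0.291 = $2,231.11; + 6 × $9.73 standing = $2,289.49
Difference = |$2,017.28 − $2,289.49| = $272.22 ≈ $272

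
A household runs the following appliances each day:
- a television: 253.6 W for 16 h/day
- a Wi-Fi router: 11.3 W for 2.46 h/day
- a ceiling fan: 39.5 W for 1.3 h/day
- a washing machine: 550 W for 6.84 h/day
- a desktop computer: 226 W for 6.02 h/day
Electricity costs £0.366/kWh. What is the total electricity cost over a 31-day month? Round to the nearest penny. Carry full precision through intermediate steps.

£105.06

television: 253.6 W × 16 h × 31 d = 125,786 Wh = 125.8 kWh
Wi-Fi router: 11.3 W × 2.46 h × 31 d = 862 Wh = 0.8617 kWh
ceiling fan: 39.5 W × 1.3 h × 31 d = 1,592 Wh = 1.592 kWh
washing machine: 550 W × 6.84 h × 31 d = 116,622 Wh = 116.6 kWh
desktop computer: 226 W × 6.02 h × 31 d = 42,176 Wh = 42.18 kWh
Total energy = 125.8 + 0.8617 + 1.592 + 116.6 + 42.18 = 287 kWh
Cost = 287 kWh × £0.366 = £105.06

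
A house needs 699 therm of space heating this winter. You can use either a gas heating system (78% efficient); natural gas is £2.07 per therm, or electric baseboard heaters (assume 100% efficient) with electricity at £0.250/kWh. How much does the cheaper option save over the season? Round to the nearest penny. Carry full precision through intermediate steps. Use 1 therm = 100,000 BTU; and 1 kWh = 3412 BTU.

£3266.59

Heat load = 699 therm × 100,000 = 69,900,000 BTU
Gas: input = 69,900,000 / 0.78 = 89,615,385 BTU = 896.2 therm → 896.2 × £2.07 = £1,855.04
Electric: 69,900,000 BTU / 3412 = 20,490 kWh → × £0.250 = £5,121.63
Difference = |£1,855.04 − £5,121.63| = £3,266.59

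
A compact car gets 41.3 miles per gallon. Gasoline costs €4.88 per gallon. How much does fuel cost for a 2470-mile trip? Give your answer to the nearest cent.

€291.85

Fuel = 2470 mi / 41.3 mpg = 59.81 gal
Cost = 59.81 gal × €4.88/gal = €291.85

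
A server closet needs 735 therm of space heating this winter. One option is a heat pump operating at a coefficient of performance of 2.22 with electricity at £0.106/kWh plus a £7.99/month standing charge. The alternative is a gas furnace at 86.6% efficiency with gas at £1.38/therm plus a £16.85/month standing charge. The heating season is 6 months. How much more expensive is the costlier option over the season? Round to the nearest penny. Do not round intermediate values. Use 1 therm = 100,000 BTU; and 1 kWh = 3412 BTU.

Heat load = 735 therm × 100,000 = 73,500,000 BTU
Gas: input = 73,500,000 / 0.866 = 84,872,979 BTU = 848.7 therm → 848.7 × £1.38 = £1,171.25; + 6 × £16.85 standing = £1,272.35
Heat pump: 73,500,000 BTU / 3412 = 21,540 kWh heat; / 2.22 = 9,703 kWh in → × £0.106 = £1,028.56; + 6 × £7.99 standing = £1,076.50
Difference = |£1,272.35 − £1,076.50| = £195.84

£195.84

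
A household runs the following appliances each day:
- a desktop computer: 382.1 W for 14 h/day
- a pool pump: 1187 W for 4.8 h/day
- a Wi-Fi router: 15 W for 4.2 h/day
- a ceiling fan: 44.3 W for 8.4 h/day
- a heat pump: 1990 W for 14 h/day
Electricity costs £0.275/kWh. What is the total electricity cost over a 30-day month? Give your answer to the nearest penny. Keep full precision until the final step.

£324.57

desktop computer: 382.1 W × 14 h × 30 d = 160,482 Wh = 160.5 kWh
pool pump: 1187 W × 4.8 h × 30 d = 170,928 Wh = 170.9 kWh
Wi-Fi router: 15 W × 4.2 h × 30 d = 1,890 Wh = 1.89 kWh
ceiling fan: 44.3 W × 8.4 h × 30 d = 11,164 Wh = 11.16 kWh
heat pump: 1990 W × 14 h × 30 d = 835,800 Wh = 835.8 kWh
Total energy = 160.5 + 170.9 + 1.89 + 11.16 + 835.8 = 1,180 kWh
Cost = 1,180 kWh × £0.275 = £324.57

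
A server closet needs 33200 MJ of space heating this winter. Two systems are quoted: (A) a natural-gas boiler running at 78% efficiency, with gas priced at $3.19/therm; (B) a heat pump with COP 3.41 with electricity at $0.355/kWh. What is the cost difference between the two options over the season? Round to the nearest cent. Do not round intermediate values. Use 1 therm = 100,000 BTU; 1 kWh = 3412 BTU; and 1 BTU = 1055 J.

Heat load = 33200 MJ = 33,200,000,000 J / 1055 = 31,469,194 BTU
Gas: input = 31,469,194 / 0.78 = 40,345,121 BTU = 403.5 therm → 403.5 × $3.19 = $1,287.01
Heat pump: 31,469,194 BTU / 3412 = 9,223 kWh heat; / 3.41 = 2,705 kWh in → × $0.355 = $960.18
Difference = |$1,287.01 − $960.18| = $326.83

$326.83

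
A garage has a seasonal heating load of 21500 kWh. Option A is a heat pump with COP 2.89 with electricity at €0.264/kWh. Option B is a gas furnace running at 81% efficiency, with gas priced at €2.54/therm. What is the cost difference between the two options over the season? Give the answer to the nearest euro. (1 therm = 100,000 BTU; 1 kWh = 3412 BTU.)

€336

Heat load = 21500 kWh × 3412 = 73,358,000 BTU
Gas: input = 73,358,000 / 0.81 = 90,565,432 BTU = 905.7 therm → 905.7 × €2.54 = €2,300.36
Heat pump: 73,358,000 BTU / 3412 = 21,500 kWh heat; / 2.89 = 7,439 kWh in → × €0.264 = €1,964.01
Difference = |€2,300.36 − €1,964.01| = €336.35 ≈ €336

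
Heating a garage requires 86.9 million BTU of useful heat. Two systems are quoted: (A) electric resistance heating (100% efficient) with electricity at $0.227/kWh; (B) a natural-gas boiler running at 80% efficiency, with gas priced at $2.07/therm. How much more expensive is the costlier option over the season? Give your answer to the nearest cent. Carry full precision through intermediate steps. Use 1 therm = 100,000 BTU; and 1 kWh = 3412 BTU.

Heat load = 86.9 × 10⁶ BTU = 86,900,000 BTU
Gas: input = 86,900,000 / 0.80 = 108,625,000 BTU = 1,086 therm → 1,086 × $2.07 = $2,248.54
Electric: 86,900,000 BTU / 3412 = 25,470 kWh → × $0.227 = $5,781.45
Difference = |$2,248.54 − $5,781.45| = $3,532.91

$3532.91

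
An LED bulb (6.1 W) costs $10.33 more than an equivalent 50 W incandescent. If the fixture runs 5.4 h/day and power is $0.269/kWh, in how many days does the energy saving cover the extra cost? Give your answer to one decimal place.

Power saved = 50 − 6.1 = 43.9 W
Daily energy saved = 43.9 W × 5.4 h = 237.1 Wh = 0.23706 kWh
Daily savings = 0.23706 × $0.269 = $0.0638
Payback = $10.33 / $0.0638 per day = 162 days

162.0 days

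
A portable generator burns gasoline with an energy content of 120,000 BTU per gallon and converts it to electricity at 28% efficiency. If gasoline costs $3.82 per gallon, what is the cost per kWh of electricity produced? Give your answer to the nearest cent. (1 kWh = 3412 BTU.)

Electrical output per gallon = 120,000 BTU × 0.28 / 3412 BTU/kWh = 9.848 kWh
Cost per kWh = $3.82 / 9.848 kWh = $0.388

$0.39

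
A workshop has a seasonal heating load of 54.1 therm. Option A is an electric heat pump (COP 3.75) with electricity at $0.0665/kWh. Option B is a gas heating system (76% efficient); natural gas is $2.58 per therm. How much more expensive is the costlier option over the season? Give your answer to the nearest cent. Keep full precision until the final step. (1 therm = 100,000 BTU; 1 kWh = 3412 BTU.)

Heat load = 54.1 therm × 100,000 = 5,410,000 BTU
Gas: input = 5,410,000 / 0.76 = 7,118,421 BTU = 71.18 therm → 71.18 × $2.58 = $183.66
Heat pump: 5,410,000 BTU / 3412 = 1,586 kWh heat; / 3.75 = 422.8 kWh in → × $0.0665 = $28.12
Difference = |$183.66 − $28.12| = $155.54

$155.54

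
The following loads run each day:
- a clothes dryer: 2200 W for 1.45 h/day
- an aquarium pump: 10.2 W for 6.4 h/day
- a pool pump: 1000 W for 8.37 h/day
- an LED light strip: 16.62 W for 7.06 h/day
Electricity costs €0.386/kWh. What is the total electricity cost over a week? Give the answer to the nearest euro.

clothes dryer: 2200 W × 1.45 h × 7 d = 22,330 Wh = 22.33 kWh
aquarium pump: 10.2 W × 6.4 h × 7 d = 457 Wh = 0.457 kWh
pool pump: 1000 W × 8.37 h × 7 d = 58,590 Wh = 58.59 kWh
LED light strip: 16.62 W × 7.06 h × 7 d = 821 Wh = 0.8214 kWh
Total energy = 22.33 + 0.457 + 58.59 + 0.8214 = 82.2 kWh
Cost = 82.2 kWh × €0.386 = €31.73 ≈ €32

€32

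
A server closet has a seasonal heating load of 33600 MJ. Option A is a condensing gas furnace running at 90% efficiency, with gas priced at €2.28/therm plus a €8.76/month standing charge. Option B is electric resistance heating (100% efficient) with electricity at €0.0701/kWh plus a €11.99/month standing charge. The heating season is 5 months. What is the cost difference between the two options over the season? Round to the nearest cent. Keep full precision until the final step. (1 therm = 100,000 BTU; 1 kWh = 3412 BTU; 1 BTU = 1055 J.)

€136.35

Heat load = 33600 MJ = 33,600,000,000 J / 1055 = 31,848,341 BTU
Gas: input = 31,848,341 / 0.90 = 35,387,046 BTU = 353.9 therm → 353.9 × €2.28 = €806.82; + 5 × €8.76 standing = €850.62
Electric: 31,848,341 BTU / 3412 = 9,334 kWh → × €0.0701 = €654.33; + 5 × €11.99 standing = €714.28
Difference = |€850.62 − €714.28| = €136.35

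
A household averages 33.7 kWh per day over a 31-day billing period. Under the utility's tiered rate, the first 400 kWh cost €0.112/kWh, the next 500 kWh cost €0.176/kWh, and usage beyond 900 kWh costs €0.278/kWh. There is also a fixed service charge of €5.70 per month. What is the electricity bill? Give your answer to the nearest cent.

€178.73

Usage = 33.7 kWh/day × 31 days = 1044.7 kWh
First 400 kWh × €0.112 = €44.80
Next 500 kWh × €0.176 = €88.00
Remaining 144.7 kWh × €0.278 = €40.23
Energy charge = €173.03; + service €5.70 = €178.73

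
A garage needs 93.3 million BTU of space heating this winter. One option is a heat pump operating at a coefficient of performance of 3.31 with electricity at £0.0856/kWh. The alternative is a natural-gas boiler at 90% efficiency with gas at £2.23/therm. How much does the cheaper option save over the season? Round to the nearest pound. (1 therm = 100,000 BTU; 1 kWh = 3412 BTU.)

Heat load = 93.3 × 10⁶ BTU = 93,300,000 BTU
Gas: input = 93,300,000 / 0.90 = 103,666,667 BTU = 1,037 therm → 1,037 × £2.23 = £2,311.77
Heat pump: 93,300,000 BTU / 3412 = 27,340 kWh heat; / 3.31 = 8,261 kWh in → × £0.0856 = £707.16
Difference = |£2,311.77 − £707.16| = £1,604.61 ≈ £1605

£1605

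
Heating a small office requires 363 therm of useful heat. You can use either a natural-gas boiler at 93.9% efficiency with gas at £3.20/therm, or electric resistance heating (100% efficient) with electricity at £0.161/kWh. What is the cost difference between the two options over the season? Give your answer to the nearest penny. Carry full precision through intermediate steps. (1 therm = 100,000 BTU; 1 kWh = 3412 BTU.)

Heat load = 363 therm × 100,000 = 36,300,000 BTU
Gas: input = 36,300,000 / 0.939 = 38,658,147 BTU = 386.6 therm → 386.6 × £3.20 = £1,237.06
Electric: 36,300,000 BTU / 3412 = 10,640 kWh → × £0.161 = £1,712.87
Difference = |£1,237.06 − £1,712.87| = £475.81

£475.81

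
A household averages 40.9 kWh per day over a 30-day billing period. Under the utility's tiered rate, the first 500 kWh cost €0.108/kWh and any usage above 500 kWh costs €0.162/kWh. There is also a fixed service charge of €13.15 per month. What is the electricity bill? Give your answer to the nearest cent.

Usage = 40.9 kWh/day × 30 days = 1227 kWh
First 500 kWh × €0.108 = €54.00
Remaining 727 kWh × €0.162 = €117.77
Energy charge = €171.77; + service €13.15 = €184.92

€184.92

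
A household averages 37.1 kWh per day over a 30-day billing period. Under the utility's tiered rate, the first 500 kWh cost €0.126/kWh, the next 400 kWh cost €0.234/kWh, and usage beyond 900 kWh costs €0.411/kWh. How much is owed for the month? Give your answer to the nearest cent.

€244.14

Usage = 37.1 kWh/day × 30 days = 1113 kWh
First 500 kWh × €0.126 = €63.00
Next 400 kWh × €0.234 = €93.60
Remaining 213 kWh × €0.411 = €87.54
Total = €244.14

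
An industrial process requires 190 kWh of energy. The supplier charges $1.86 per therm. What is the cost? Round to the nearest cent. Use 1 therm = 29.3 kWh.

$12.06

190 kWh × (0.03413 therm/kWh) = 6.485 therm
Cost = 6.485 therm × $1.86/therm = $12.06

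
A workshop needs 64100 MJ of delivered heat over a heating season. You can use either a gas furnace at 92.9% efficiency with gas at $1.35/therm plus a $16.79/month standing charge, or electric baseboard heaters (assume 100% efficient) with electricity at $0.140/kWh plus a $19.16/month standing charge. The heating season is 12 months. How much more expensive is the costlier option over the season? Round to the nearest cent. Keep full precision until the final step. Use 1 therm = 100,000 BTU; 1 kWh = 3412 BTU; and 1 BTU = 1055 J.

Heat load = 64100 MJ = 64,100,000,000 J / 1055 = 60,758,294 BTU
Gas: input = 60,758,294 / 0.929 = 65,401,823 BTU = 654 therm → 654 × $1.35 = $882.92; + 12 × $16.79 standing = $1,084.40
Electric: 60,758,294 BTU / 3412 = 17,810 kWh → × $0.140 = $2,493.01; + 12 × $19.16 standing = $2,722.93
Difference = |$1,084.40 − $2,722.93| = $1,638.53

$1638.53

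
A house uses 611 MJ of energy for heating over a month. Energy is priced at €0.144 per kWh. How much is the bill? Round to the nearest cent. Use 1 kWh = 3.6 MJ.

611 MJ × (0.27778 kWh/MJ) = 169.7 kWh
Cost = 169.7 kWh × €0.144/kWh = €24.44

€24.44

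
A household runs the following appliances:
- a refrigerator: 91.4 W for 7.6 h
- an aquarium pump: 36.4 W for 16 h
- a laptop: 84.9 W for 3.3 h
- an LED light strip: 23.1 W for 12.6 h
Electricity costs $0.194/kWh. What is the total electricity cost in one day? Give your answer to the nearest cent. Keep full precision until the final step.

$0.36

refrigerator: 91.4 W × 7.6 h = 695 Wh = 0.6946 kWh
aquarium pump: 36.4 W × 16 h = 582 Wh = 0.5824 kWh
laptop: 84.9 W × 3.3 h = 280 Wh = 0.2802 kWh
LED light strip: 23.1 W × 12.6 h = 291 Wh = 0.2911 kWh
Total energy = 0.6946 + 0.5824 + 0.2802 + 0.2911 = 1.848 kWh
Cost = 1.848 kWh × $0.194 = $0.36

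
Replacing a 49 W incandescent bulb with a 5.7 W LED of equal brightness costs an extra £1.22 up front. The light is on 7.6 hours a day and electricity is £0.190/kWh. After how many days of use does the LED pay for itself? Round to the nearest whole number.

20 days

Power saved = 49 − 5.7 = 43.3 W
Daily energy saved = 43.3 W × 7.6 h = 329.1 Wh = 0.32908 kWh
Daily savings = 0.32908 × £0.190 = £0.0625
Payback = £1.22 / £0.0625 per day = 19.51 days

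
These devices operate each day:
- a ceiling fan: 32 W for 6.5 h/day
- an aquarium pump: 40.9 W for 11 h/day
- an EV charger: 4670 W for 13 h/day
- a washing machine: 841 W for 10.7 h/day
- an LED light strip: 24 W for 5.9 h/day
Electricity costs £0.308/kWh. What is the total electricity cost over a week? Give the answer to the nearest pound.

£152

ceiling fan: 32 W × 6.5 h × 7 d = 1,456 Wh = 1.456 kWh
aquarium pump: 40.9 W × 11 h × 7 d = 3,149 Wh = 3.149 kWh
EV charger: 4670 W × 13 h × 7 d = 424,970 Wh = 425 kWh
washing machine: 841 W × 10.7 h × 7 d = 62,991 Wh = 62.99 kWh
LED light strip: 24 W × 5.9 h × 7 d = 991 Wh = 0.9912 kWh
Total energy = 1.456 + 3.149 + 425 + 62.99 + 0.9912 = 493.6 kWh
Cost = 493.6 kWh × £0.308 = £152.02 ≈ £152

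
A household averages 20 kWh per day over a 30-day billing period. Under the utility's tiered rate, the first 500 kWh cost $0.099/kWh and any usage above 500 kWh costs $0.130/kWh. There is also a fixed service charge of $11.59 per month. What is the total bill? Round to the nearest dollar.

Usage = 20 kWh/day × 30 days = 600 kWh
First 500 kWh × $0.099 = $49.50
Remaining 100 kWh × $0.130 = $13.00
Energy charge = $62.50; + service $11.59 = $74.09 ≈ $74

$74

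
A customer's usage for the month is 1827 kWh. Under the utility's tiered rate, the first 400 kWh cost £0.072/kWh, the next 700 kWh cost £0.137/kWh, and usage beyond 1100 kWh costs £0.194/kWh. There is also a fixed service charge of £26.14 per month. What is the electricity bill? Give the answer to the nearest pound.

£292

First 400 kWh × £0.072 = £28.80
Next 700 kWh × £0.137 = £95.90
Remaining 727 kWh × £0.194 = £141.04
Energy charge = £265.74; + service £26.14 = £291.88 ≈ £292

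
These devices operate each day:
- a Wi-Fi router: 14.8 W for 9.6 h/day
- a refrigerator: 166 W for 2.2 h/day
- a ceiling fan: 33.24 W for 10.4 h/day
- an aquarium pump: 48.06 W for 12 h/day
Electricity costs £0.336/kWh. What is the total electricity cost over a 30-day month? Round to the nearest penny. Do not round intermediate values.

Wi-Fi router: 14.8 W × 9.6 h × 30 d = 4,262 Wh = 4.262 kWh
refrigerator: 166 W × 2.2 h × 30 d = 10,956 Wh = 10.96 kWh
ceiling fan: 33.24 W × 10.4 h × 30 d = 10,371 Wh = 10.37 kWh
aquarium pump: 48.06 W × 12 h × 30 d = 17,302 Wh = 17.3 kWh
Total energy = 4.262 + 10.96 + 10.37 + 17.3 = 42.89 kWh
Cost = 42.89 kWh × £0.336 = £14.41

£14.41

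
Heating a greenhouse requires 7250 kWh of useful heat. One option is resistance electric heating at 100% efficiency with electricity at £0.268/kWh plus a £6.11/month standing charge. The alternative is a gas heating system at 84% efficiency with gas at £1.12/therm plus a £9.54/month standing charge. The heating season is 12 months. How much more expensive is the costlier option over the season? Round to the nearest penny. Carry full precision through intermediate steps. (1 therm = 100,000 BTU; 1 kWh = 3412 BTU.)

Heat load = 7250 kWh × 3412 = 24,737,000 BTU
Gas: input = 24,737,000 / 0.84 = 29,448,810 BTU = 294.5 therm → 294.5 × £1.12 = £329.83; + 12 × £9.54 standing = £444.31
Electric: 24,737,000 BTU / 3412 = 7,250 kWh → × £0.268 = £1,943.00; + 12 × £6.11 standing = £2,016.32
Difference = |£444.31 − £2,016.32| = £1,572.01

£1572.01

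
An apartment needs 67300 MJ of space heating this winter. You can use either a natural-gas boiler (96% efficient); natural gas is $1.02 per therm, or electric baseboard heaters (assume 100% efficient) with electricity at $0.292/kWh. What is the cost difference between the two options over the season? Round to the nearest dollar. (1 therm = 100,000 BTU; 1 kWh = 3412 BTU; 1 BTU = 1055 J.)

Heat load = 67300 MJ = 67,300,000,000 J / 1055 = 63,791,469 BTU
Gas: input = 63,791,469 / 0.96 = 66,449,447 BTU = 664.5 therm → 664.5 × $1.02 = $677.78
Electric: 63,791,469 BTU / 3412 = 18,700 kWh → × $0.292 = $5,459.29
Difference = |$677.78 − $5,459.29| = $4,781.51 ≈ $4782

$4782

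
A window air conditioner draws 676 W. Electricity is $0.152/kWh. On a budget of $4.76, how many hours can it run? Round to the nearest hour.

46 h

Energy budget = $4.76 / $0.152 per kWh = 31.32 kWh = 31,316 Wh
Runtime = 31,316 Wh / 676 W = 46.33 h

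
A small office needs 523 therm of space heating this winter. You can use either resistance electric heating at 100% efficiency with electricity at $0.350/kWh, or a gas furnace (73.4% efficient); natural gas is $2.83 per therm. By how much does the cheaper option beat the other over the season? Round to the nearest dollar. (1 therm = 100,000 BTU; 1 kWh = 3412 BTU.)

$3348

Heat load = 523 therm × 100,000 = 52,300,000 BTU
Gas: input = 52,300,000 / 0.734 = 71,253,406 BTU = 712.5 therm → 712.5 × $2.83 = $2,016.47
Electric: 52,300,000 BTU / 3412 = 15,330 kWh → × $0.350 = $5,364.89
Difference = |$2,016.47 − $5,364.89| = $3,348.42 ≈ $3348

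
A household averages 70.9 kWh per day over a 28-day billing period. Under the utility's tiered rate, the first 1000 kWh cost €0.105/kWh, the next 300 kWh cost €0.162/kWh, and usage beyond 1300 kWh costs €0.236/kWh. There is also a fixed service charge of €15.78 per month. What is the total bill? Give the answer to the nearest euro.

Usage = 70.9 kWh/day × 28 days = 1985.2 kWh
First 1000 kWh × €0.105 = €105.00
Next 300 kWh × €0.162 = €48.60
Remaining 685.2 kWh × €0.236 = €161.71
Energy charge = €315.31; + service €15.78 = €331.09 ≈ €331

€331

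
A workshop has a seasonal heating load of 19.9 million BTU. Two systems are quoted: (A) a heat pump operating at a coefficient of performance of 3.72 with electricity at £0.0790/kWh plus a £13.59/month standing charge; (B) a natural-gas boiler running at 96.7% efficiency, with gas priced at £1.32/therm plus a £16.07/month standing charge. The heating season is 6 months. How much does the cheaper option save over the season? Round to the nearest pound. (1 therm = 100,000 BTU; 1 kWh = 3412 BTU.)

£163

Heat load = 19.9 × 10⁶ BTU = 19,900,000 BTU
Gas: input = 19,900,000 / 0.967 = 20,579,111 BTU = 205.8 therm → 205.8 × £1.32 = £271.64; + 6 × £16.07 standing = £368.06
Heat pump: 19,900,000 BTU / 3412 = 5,832 kWh heat; / 3.72 = 1,568 kWh in → × £0.0790 = £123.86; + 6 × £13.59 standing = £205.40
Difference = |£368.06 − £205.40| = £162.67 ≈ £163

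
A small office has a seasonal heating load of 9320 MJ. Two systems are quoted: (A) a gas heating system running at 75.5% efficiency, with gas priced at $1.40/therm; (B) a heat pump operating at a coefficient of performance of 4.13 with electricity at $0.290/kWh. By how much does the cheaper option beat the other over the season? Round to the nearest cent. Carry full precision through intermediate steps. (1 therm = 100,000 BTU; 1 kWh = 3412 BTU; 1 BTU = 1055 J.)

$17.99

Heat load = 9320 MJ = 9,320,000,000 J / 1055 = 8,834,123 BTU
Gas: input = 8,834,123 / 0.755 = 11,700,825 BTU = 117 therm → 117 × $1.40 = $163.81
Heat pump: 8,834,123 BTU / 3412 = 2,589 kWh heat; / 4.13 = 626.9 kWh in → × $0.290 = $181.80
Difference = |$163.81 − $181.80| = $17.99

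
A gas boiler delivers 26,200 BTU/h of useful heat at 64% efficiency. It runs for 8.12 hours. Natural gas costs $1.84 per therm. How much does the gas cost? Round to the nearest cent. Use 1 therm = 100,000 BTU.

Heat delivered = 26,200 BTU/h × 8.12 h = 212,744 BTU
Gas input = 212,744 / 0.64 = 332,412 BTU
= 332,412 / 100,000 = 3.324 therm
Cost = 3.324 × $1.84/therm = $6.12

$6.12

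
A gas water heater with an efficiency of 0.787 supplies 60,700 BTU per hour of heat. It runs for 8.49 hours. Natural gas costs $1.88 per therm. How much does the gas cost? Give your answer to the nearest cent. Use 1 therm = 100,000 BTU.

$12.31

Heat delivered = 60,700 BTU/h × 8.49 h = 515,343 BTU
Gas input = 515,343 / 0.787 = 654,820 BTU
= 654,820 / 100,000 = 6.548 therm
Cost = 6.548 × $1.88/therm = $12.31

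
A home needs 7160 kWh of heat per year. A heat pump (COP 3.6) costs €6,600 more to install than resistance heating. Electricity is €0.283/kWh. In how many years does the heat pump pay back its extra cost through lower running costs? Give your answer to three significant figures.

Resistance: 7160 kWh × €0.283 = €2,026.28/yr
Heat pump: 7160 / 3.6 = 1989 kWh in → × €0.283 = €562.86/yr
Annual savings = €1,463.42
Payback = €6,600 / €1,463.42 = 4.51 years

4.51 years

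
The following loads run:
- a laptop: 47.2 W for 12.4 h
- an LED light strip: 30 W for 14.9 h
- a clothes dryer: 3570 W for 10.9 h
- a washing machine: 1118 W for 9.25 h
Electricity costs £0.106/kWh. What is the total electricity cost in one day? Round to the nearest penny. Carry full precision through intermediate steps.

£5.33

laptop: 47.2 W × 12.4 h = 585 Wh = 0.5853 kWh
LED light strip: 30 W × 14.9 h = 447 Wh = 0.447 kWh
clothes dryer: 3570 W × 10.9 h = 38,913 Wh = 38.91 kWh
washing machine: 1118 W × 9.25 h = 10,342 Wh = 10.34 kWh
Total energy = 0.5853 + 0.447 + 38.91 + 10.34 = 50.29 kWh
Cost = 50.29 kWh × £0.106 = £5.33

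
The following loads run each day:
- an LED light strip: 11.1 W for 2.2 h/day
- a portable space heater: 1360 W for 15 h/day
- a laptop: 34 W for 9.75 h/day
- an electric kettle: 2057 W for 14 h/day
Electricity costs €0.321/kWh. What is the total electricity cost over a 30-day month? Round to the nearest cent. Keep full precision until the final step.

LED light strip: 11.1 W × 2.2 h × 30 d = 733 Wh = 0.7326 kWh
portable space heater: 1360 W × 15 h × 30 d = 612,000 Wh = 612 kWh
laptop: 34 W × 9.75 h × 30 d = 9,945 Wh = 9.945 kWh
electric kettle: 2057 W × 14 h × 30 d = 863,940 Wh = 863.9 kWh
Total energy = 0.7326 + 612 + 9.945 + 863.9 = 1,487 kWh
Cost = 1,487 kWh × €0.321 = €477.20

€477.20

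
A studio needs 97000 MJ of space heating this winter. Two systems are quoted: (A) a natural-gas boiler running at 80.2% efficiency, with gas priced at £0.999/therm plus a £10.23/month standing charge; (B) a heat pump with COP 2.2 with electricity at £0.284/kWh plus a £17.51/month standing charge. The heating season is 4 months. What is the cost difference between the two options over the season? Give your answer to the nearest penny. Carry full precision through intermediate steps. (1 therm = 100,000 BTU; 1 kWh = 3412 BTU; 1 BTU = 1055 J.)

Heat load = 97000 MJ = 97,000,000,000 J / 1055 = 91,943,128 BTU
Gas: input = 91,943,128 / 0.802 = 114,642,304 BTU = 1,146 therm → 1,146 × £0.999 = £1,145.28; + 4 × £10.23 standing = £1,186.20
Heat pump: 91,943,128 BTU / 3412 = 26,950 kWh heat; / 2.2 = 12,250 kWh in → × £0.284 = £3,478.61; + 4 × £17.51 standing = £3,548.65
Difference = |£1,186.20 − £3,548.65| = £2,362.45

£2362.45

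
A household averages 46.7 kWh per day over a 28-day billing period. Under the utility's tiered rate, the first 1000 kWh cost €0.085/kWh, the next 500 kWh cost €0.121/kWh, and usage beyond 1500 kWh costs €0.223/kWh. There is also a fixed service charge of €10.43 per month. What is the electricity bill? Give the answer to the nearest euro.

€133

Usage = 46.7 kWh/day × 28 days = 1307.6 kWh
First 1000 kWh × €0.085 = €85.00
Next 307.6 kWh × €0.121 = €37.22
Remaining tier: 0 kWh (not reached)
Energy charge = €122.22; + service €10.43 = €132.65 ≈ €133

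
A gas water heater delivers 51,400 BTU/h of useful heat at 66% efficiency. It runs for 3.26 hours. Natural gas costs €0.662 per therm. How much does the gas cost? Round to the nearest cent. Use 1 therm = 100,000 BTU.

Heat delivered = 51,400 BTU/h × 3.26 h = 167,564 BTU
Gas input = 167,564 / 0.66 = 253,885 BTU
= 253,885 / 100,000 = 2.539 therm
Cost = 2.539 × €0.662/therm = €1.68

€1.68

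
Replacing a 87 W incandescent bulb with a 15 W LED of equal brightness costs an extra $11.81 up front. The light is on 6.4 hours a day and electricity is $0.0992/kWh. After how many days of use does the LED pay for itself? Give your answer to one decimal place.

Power saved = 87 − 15 = 72 W
Daily energy saved = 72 W × 6.4 h = 460.8 Wh = 0.4608 kWh
Daily savings = 0.4608 × $0.0992 = $0.0457
Payback = $11.81 / $0.0457 per day = 258.4 days

258.4 days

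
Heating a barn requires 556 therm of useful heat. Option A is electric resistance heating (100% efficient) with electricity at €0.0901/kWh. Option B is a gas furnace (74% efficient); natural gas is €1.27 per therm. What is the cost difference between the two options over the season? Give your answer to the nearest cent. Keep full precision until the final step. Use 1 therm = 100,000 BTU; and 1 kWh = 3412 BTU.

Heat load = 556 therm × 100,000 = 55,600,000 BTU
Gas: input = 55,600,000 / 0.74 = 75,135,135 BTU = 751.4 therm → 751.4 × €1.27 = €954.22
Electric: 55,600,000 BTU / 3412 = 16,300 kWh → × €0.0901 = €1,468.22
Difference = |€954.22 − €1,468.22| = €514.00

€514.00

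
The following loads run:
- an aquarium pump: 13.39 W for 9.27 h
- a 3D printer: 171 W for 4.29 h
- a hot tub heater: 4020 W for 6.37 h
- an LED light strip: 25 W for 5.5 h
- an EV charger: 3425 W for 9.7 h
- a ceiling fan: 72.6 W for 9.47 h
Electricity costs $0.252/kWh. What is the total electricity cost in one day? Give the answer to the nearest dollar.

aquarium pump: 13.39 W × 9.27 h = 124 Wh = 0.1241 kWh
3D printer: 171 W × 4.29 h = 734 Wh = 0.7336 kWh
hot tub heater: 4020 W × 6.37 h = 25,607 Wh = 25.61 kWh
LED light strip: 25 W × 5.5 h = 138 Wh = 0.1375 kWh
EV charger: 3425 W × 9.7 h = 33,222 Wh = 33.22 kWh
ceiling fan: 72.6 W × 9.47 h = 688 Wh = 0.6875 kWh
Total energy = 0.1241 + 0.7336 + 25.61 + 0.1375 + 33.22 + 0.6875 = 60.51 kWh
Cost = 60.51 kWh × $0.252 = $15.25 ≈ $15

$15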